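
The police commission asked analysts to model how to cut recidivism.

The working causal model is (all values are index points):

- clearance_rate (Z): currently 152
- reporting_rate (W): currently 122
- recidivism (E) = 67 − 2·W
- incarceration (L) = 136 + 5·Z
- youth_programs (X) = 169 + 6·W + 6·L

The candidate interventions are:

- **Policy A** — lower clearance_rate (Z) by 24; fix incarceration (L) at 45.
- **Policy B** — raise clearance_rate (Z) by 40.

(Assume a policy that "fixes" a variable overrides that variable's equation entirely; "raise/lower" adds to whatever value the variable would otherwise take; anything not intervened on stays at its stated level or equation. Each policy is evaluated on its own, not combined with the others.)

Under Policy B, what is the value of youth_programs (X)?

Policy B (Z + 40):
  Z = 152 + 40 = 192
  W = 122
  L = 136 + 5·192 = 1096
  X = 169 + 6·122 + 6·1096 = 7477

7477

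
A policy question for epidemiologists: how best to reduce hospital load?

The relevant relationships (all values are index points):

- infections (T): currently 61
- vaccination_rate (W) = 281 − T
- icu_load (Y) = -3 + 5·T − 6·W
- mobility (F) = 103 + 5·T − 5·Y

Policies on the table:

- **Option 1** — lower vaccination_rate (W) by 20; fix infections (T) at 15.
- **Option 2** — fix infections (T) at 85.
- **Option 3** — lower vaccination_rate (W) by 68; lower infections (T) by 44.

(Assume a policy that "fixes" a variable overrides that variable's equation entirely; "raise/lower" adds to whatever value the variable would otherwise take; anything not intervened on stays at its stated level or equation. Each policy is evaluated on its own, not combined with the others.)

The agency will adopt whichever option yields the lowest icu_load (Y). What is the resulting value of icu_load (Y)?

-1404

Option 1 (W − 20, T := 15):
  T = 15
  W = 281 − 15 (−20 from intervention) = 246
  Y = -3 + 5·15 − 6·246 = -1404
Option 2 (T := 85):
  T = 85
  W = 281 − 85 = 196
  Y = -3 + 5·85 − 6·196 = -754
Option 3 (W − 68, T − 44):
  T = 61 − 44 = 17
  W = 281 − 17 (−68 from intervention) = 196
  Y = -3 + 5·17 − 6·196 = -1094
Comparing — Option 1: Y=-1404, Option 2: Y=-754, Option 3: Y=-1094. Lowest is -1404 (Option 1).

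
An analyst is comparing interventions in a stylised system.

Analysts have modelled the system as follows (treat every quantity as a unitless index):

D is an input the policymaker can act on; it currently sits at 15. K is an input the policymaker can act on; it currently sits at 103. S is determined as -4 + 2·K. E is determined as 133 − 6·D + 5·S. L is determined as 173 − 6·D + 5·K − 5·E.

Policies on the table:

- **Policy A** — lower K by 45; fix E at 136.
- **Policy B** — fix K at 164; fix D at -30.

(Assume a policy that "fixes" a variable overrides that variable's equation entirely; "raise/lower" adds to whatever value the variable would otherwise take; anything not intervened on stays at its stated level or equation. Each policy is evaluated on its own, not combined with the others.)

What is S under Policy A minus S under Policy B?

Policy A (K − 45, E := 136):
  K = 103 − 45 = 58
  S = -4 + 2·58 = 112
Policy B (K := 164, D := -30):
  K = 164
  S = -4 + 2·164 = 324
S: 112 − 324 = -212

-212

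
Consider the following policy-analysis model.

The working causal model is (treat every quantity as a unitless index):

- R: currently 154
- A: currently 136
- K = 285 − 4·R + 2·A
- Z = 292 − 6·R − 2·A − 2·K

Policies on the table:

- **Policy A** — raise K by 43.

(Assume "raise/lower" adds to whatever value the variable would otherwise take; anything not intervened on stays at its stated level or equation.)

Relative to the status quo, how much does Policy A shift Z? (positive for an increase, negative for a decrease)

-86

Baseline:
  R = 154
  A = 136
  K = 285 − 4·154 + 2·136 = -59
  Z = 292 − 6·154 − 2·136 − 2·(-59) = -786
Policy A (K + 43):
  R = 154
  A = 136
  K = 285 − 4·154 + 2·136 (+43 from intervention) = -16
  Z = 292 − 6·154 − 2·136 − 2·(-16) = -872
Change in Z: -872 − (-786) = -86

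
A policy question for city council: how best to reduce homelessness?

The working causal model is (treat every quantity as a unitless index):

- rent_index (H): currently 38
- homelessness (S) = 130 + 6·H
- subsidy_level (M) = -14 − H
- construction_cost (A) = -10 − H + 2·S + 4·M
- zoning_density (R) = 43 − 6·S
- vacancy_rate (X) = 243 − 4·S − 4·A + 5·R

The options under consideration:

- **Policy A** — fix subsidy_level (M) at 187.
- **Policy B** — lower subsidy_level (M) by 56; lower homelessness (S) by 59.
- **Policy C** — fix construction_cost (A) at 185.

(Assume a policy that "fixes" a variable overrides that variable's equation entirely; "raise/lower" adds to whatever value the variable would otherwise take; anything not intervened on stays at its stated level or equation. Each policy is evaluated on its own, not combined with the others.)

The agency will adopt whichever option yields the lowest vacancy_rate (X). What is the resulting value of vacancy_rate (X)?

-17378

Policy A (M := 187):
  H = 38
  S = 130 + 6·38 = 358
  M = 187
  A = -10 − 38 + 2·358 + 4·187 = 1416
  R = 43 − 6·358 = -2105
  X = 243 − 4·358 − 4·1416 + 5·(-2105) = -17378
Policy B (M − 56, S − 59):
  H = 38
  S = 130 + 6·38 (−59 from intervention) = 299
  M = -14 − 38 (−56 from intervention) = -108
  A = -10 − 38 + 2·299 + 4·(-108) = 118
  R = 43 − 6·299 = -1751
  X = 243 − 4·299 − 4·118 + 5·(-1751) = -10180
Policy C (A := 185):
  H = 38
  S = 130 + 6·38 = 358
  M = -14 − 38 = -52
  A = 185
  R = 43 − 6·358 = -2105
  X = 243 − 4·358 − 4·185 + 5·(-2105) = -12454
Comparing — Policy A: X=-17378, Policy B: X=-10180, Policy C: X=-12454. Lowest is -17378 (Policy A).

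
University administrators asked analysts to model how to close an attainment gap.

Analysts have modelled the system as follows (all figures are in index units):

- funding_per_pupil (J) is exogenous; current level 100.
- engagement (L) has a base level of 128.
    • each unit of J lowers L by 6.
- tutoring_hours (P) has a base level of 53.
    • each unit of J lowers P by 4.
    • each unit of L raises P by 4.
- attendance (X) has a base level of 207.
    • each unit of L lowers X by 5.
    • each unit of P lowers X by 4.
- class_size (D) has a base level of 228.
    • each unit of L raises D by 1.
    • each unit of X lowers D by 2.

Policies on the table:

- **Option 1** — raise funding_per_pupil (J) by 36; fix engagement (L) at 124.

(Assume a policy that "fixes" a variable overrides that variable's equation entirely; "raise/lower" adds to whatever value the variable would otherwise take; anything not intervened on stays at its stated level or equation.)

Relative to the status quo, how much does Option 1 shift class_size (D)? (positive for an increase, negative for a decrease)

24476

Baseline:
  J = 100
  L = 128 − 6·100 = -472
  P = 53 − 4·100 + 4·(-472) = -2235
  X = 207 − 5·(-472) − 4·(-2235) = 11507
  D = 228 + (-472) − 2·11507 = -23258
Option 1 (J + 36, L := 124):
  J = 100 + 36 = 136
  L = 124
  P = 53 − 4·136 + 4·124 = 5
  X = 207 − 5·124 − 4·5 = -433
  D = 228 + 124 − 2·(-433) = 1218
Change in D: 1218 − (-23258) = 24476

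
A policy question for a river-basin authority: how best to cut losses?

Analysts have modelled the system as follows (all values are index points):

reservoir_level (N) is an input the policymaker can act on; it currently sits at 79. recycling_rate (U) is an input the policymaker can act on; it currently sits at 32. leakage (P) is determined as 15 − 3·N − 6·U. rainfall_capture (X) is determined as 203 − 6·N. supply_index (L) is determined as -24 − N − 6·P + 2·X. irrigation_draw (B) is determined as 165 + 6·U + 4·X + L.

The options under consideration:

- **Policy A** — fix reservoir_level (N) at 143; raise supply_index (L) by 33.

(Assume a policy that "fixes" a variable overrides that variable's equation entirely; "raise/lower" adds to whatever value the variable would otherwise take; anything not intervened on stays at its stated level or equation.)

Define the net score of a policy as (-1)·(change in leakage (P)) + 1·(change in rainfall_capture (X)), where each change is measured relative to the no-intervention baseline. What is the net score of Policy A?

-192

Baseline:
  N = 79
  U = 32
  P = 15 − 3·79 − 6·32 = -414
  X = 203 − 6·79 = -271
Policy A (N := 143, L + 33):
  N = 143
  U = 32
  P = 15 − 3·143 − 6·32 = -606
  X = 203 − 6·143 = -655
ΔP = -606 − (-414) = -192; ΔX = -655 − (-271) = -384
Score = (-1)·(-192) + 1·(-384) = -192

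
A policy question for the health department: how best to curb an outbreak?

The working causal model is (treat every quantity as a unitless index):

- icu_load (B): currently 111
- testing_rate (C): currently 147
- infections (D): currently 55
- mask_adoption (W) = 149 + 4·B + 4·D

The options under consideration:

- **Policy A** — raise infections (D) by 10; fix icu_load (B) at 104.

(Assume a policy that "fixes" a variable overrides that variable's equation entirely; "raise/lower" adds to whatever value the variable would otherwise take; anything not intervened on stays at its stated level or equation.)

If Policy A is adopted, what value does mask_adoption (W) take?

825

Policy A (D + 10, B := 104):
  B = 104
  D = 55 + 10 = 65
  W = 149 + 4·104 + 4·65 = 825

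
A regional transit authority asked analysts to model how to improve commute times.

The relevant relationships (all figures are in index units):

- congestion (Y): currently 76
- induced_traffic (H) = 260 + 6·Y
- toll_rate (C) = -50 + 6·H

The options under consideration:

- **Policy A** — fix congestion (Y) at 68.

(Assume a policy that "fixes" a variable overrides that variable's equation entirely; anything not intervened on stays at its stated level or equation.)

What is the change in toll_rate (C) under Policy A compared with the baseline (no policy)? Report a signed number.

-288

Baseline:
  Y = 76
  H = 260 + 6·76 = 716
  C = -50 + 6·716 = 4246
Policy A (Y := 68):
  Y = 68
  H = 260 + 6·68 = 668
  C = -50 + 6·668 = 3958
Change in C: 3958 − 4246 = -288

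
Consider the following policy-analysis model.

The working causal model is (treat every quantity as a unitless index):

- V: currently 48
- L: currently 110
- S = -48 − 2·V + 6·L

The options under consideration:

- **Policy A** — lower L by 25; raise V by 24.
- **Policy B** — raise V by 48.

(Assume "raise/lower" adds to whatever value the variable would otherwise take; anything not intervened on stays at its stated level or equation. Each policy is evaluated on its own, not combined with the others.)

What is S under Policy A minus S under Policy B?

-102

Policy A (L − 25, V + 24):
  V = 48 + 24 = 72
  L = 110 − 25 = 85
  S = -48 − 2·72 + 6·85 = 318
Policy B (V + 48):
  V = 48 + 48 = 96
  L = 110
  S = -48 − 2·96 + 6·110 = 420
S: 318 − 420 = -102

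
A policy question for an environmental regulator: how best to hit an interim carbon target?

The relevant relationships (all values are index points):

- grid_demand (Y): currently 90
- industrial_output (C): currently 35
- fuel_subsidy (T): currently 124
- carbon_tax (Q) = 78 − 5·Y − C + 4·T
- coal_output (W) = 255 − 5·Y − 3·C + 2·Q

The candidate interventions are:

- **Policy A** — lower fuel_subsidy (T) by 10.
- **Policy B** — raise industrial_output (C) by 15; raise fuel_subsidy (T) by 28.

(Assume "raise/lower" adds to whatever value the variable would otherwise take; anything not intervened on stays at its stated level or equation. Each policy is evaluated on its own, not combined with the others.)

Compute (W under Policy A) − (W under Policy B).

Policy A (T − 10):
  Y = 90
  C = 35
  T = 124 − 10 = 114
  Q = 78 − 5·90 − 35 + 4·114 = 49
  W = 255 − 5·90 − 3·35 + 2·49 = -202
Policy B (C + 15, T + 28):
  Y = 90
  C = 35 + 15 = 50
  T = 124 + 28 = 152
  Q = 78 − 5·90 − 50 + 4·152 = 186
  W = 255 − 5·90 − 3·50 + 2·186 = 27
W: -202 − 27 = -229

-229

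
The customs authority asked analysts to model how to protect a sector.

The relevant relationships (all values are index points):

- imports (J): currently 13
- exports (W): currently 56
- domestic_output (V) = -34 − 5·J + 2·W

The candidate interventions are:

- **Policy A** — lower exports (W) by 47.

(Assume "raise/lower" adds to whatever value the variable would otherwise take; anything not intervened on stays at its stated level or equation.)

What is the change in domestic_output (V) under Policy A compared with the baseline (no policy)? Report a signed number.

Baseline:
  J = 13
  W = 56
  V = -34 − 5·13 + 2·56 = 13
Policy A (W − 47):
  J = 13
  W = 56 − 47 = 9
  V = -34 − 5·13 + 2·9 = -81
Change in V: -81 − 13 = -94

-94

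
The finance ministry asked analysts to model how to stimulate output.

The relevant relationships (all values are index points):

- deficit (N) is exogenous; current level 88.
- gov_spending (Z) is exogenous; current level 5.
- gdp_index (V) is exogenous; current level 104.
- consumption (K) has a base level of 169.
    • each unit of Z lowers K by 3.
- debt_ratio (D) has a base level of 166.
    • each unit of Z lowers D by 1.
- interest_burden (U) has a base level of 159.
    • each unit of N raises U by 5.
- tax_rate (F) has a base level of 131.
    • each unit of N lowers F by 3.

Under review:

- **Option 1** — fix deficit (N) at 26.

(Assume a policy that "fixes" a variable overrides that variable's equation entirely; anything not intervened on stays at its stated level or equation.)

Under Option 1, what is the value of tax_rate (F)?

Option 1 (N := 26):
  N = 26
  F = 131 − 3·26 = 53

53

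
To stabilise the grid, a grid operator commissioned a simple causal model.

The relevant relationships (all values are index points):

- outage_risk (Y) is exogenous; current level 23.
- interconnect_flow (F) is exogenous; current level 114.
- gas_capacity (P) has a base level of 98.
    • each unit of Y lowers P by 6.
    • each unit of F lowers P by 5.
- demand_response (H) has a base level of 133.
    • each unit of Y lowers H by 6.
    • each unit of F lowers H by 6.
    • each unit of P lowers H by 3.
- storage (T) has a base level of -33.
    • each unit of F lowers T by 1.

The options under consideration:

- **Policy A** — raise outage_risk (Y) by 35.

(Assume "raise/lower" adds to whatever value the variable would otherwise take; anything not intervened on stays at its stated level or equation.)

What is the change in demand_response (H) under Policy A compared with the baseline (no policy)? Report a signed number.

420

Baseline:
  Y = 23
  F = 114
  P = 98 − 6·23 − 5·114 = -610
  H = 133 − 6·23 − 6·114 − 3·(-610) = 1141
Policy A (Y + 35):
  Y = 23 + 35 = 58
  F = 114
  P = 98 − 6·58 − 5·114 = -820
  H = 133 − 6·58 − 6·114 − 3·(-820) = 1561
Change in H: 1561 − 1141 = 420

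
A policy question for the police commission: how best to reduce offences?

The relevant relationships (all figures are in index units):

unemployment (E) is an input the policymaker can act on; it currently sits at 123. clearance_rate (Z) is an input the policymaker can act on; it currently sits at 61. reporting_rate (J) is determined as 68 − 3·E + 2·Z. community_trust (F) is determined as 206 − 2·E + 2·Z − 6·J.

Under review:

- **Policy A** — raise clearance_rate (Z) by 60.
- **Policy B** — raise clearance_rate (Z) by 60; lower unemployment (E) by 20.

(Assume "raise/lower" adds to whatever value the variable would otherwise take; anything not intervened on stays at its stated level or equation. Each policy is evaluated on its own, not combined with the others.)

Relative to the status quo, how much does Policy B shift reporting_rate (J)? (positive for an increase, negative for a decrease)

Baseline:
  E = 123
  Z = 61
  J = 68 − 3·123 + 2·61 = -179
Policy B (Z + 60, E − 20):
  E = 123 − 20 = 103
  Z = 61 + 60 = 121
  J = 68 − 3·103 + 2·121 = 1
Change in J: 1 − (-179) = 180

180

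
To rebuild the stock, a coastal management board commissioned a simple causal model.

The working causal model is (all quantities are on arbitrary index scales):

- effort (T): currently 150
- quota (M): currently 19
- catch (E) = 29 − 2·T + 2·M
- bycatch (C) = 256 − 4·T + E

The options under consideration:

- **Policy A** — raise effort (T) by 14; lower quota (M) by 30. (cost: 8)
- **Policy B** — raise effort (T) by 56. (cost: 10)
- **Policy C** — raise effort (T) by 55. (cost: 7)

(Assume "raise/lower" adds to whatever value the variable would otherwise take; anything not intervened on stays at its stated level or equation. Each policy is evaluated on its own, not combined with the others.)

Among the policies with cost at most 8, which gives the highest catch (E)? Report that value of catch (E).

-321

Policy A (T + 14, M − 30):
  T = 150 + 14 = 164
  M = 19 − 30 = -11
  E = 29 − 2·164 + 2·(-11) = -321
Policy C (T + 55):
  T = 150 + 55 = 205
  M = 19
  E = 29 − 2·205 + 2·19 = -343
Comparing — Policy A: E=-321, Policy C: E=-343. Highest is -321 (Policy A).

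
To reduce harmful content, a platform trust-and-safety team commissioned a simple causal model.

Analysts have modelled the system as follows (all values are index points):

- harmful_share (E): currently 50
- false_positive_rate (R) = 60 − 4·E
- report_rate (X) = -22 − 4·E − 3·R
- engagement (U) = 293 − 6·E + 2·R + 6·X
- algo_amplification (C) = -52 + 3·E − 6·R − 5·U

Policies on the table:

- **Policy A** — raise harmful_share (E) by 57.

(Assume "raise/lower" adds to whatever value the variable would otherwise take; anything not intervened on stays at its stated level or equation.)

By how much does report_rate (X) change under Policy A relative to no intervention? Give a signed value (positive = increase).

456

Baseline:
  E = 50
  R = 60 − 4·50 = -140
  X = -22 − 4·50 − 3·(-140) = 198
Policy A (E + 57):
  E = 50 + 57 = 107
  R = 60 − 4·107 = -368
  X = -22 − 4·107 − 3·(-368) = 654
Change in X: 654 − 198 = 456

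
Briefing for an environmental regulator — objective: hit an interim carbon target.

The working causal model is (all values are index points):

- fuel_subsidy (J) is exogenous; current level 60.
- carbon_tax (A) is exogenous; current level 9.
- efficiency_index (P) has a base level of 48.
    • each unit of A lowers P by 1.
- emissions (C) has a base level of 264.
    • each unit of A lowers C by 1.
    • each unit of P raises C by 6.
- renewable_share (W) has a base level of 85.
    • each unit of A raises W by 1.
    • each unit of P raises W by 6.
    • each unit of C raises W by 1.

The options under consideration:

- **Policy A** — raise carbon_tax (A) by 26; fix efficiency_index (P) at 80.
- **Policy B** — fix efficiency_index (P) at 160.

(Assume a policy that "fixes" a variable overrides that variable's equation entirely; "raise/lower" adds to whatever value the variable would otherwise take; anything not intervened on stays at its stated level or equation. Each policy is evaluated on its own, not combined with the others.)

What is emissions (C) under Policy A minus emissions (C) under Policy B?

-506

Policy A (A + 26, P := 80):
  A = 9 + 26 = 35
  P = 80
  C = 264 − 35 + 6·80 = 709
Policy B (P := 160):
  A = 9
  P = 160
  C = 264 − 9 + 6·160 = 1215
C: 709 − 1215 = -506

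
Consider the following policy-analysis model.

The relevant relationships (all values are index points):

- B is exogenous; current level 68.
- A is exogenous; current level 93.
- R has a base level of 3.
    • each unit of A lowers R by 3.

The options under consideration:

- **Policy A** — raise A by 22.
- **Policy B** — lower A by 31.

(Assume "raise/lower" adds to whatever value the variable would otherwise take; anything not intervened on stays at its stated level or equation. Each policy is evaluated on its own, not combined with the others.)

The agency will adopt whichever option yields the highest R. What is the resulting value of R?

-183

Policy A (A + 22):
  A = 93 + 22 = 115
  R = 3 − 3·115 = -342
Policy B (A − 31):
  A = 93 − 31 = 62
  R = 3 − 3·62 = -183
Comparing — Policy A: R=-342, Policy B: R=-183. Highest is -183 (Policy B).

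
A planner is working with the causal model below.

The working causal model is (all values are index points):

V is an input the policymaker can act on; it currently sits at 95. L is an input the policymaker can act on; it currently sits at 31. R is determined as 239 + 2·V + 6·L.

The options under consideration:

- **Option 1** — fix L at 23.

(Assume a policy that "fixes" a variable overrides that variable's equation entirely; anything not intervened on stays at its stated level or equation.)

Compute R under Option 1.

567

Option 1 (L := 23):
  V = 95
  L = 23
  R = 239 + 2·95 + 6·23 = 567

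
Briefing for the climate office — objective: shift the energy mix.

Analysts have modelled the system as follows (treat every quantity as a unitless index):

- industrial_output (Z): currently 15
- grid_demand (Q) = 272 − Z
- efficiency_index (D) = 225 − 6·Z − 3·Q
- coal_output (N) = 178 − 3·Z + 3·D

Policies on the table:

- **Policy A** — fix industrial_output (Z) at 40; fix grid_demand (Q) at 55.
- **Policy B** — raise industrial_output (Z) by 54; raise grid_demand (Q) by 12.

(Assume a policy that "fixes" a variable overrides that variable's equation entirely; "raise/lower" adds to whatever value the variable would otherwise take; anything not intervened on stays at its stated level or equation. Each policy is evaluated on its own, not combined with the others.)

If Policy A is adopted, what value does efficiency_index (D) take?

-180

Policy A (Z := 40, Q := 55):
  Z = 40
  Q = 55
  D = 225 − 6·40 − 3·55 = -180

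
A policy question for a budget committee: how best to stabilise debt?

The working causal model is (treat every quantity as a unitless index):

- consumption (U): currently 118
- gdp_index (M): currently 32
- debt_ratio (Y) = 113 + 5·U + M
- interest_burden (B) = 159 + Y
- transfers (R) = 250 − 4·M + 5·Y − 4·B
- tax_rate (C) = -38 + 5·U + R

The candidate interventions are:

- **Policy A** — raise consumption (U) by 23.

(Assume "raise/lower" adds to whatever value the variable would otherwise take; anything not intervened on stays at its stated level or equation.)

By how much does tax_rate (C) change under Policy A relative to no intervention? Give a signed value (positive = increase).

Baseline:
  U = 118
  M = 32
  Y = 113 + 5·118 + 32 = 735
  B = 159 + 735 = 894
  R = 250 − 4·32 + 5·735 − 4·894 = 221
  C = -38 + 5·118 + 221 = 773
Policy A (U + 23):
  U = 118 + 23 = 141
  M = 32
  Y = 113 + 5·141 + 32 = 850
  B = 159 + 850 = 1009
  R = 250 − 4·32 + 5·850 − 4·1009 = 336
  C = -38 + 5·141 + 336 = 1003
Change in C: 1003 − 773 = 230

230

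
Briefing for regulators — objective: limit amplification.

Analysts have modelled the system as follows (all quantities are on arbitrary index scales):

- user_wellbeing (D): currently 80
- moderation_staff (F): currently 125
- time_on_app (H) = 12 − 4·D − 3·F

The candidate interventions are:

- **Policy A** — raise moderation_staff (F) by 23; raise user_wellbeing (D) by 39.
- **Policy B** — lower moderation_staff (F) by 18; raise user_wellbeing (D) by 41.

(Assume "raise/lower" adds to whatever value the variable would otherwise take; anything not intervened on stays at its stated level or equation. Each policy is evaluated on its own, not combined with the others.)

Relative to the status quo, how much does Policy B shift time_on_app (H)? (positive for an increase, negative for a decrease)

-110

Baseline:
  D = 80
  F = 125
  H = 12 − 4·80 − 3·125 = -683
Policy B (F − 18, D + 41):
  D = 80 + 41 = 121
  F = 125 − 18 = 107
  H = 12 − 4·121 − 3·107 = -793
Change in H: -793 − (-683) = -110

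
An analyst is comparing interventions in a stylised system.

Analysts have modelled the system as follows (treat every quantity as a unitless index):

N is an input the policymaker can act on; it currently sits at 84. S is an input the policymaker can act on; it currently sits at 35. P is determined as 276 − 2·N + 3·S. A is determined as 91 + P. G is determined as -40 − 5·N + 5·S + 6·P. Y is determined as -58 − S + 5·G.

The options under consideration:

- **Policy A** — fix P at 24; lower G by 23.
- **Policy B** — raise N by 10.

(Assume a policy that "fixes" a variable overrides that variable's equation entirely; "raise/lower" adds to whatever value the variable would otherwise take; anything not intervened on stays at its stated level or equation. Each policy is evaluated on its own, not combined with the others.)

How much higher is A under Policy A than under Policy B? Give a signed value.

-169

Policy A (P := 24, G − 23):
  N = 84
  S = 35
  P = 24
  A = 91 + 24 = 115
Policy B (N + 10):
  N = 84 + 10 = 94
  S = 35
  P = 276 − 2·94 + 3·35 = 193
  A = 91 + 193 = 284
A: 115 − 284 = -169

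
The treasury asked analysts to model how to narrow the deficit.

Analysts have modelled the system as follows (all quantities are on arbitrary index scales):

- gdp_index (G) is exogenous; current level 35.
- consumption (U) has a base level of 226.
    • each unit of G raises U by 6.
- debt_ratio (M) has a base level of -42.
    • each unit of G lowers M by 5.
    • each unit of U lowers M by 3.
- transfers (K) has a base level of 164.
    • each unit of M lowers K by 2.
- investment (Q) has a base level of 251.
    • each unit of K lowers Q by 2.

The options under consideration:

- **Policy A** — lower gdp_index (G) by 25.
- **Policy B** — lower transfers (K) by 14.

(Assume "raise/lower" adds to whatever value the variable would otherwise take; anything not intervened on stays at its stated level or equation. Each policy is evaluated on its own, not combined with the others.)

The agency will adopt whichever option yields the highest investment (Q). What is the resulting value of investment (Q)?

-3877

Policy A (G − 25):
  G = 35 − 25 = 10
  U = 226 + 6·10 = 286
  M = -42 − 5·10 − 3·286 = -950
  K = 164 − 2·(-950) = 2064
  Q = 251 − 2·2064 = -3877
Policy B (K − 14):
  G = 35
  U = 226 + 6·35 = 436
  M = -42 − 5·35 − 3·436 = -1525
  K = 164 − 2·(-1525) (−14 from intervention) = 3200
  Q = 251 − 2·3200 = -6149
Comparing — Policy A: Q=-3877, Policy B: Q=-6149. Highest is -3877 (Policy A).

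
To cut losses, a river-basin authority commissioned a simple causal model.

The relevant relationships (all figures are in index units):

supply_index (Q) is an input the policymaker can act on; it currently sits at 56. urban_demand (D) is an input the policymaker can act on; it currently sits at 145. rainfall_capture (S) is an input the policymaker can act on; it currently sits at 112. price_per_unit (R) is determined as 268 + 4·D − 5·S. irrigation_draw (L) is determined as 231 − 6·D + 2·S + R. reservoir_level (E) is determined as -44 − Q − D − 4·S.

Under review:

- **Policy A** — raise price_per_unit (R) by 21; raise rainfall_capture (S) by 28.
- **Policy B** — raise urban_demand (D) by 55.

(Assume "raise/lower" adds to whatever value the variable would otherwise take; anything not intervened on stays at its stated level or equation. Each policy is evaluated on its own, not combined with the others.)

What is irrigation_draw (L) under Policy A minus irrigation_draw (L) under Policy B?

Policy A (R + 21, S + 28):
  D = 145
  S = 112 + 28 = 140
  R = 268 + 4·145 − 5·140 (+21 from intervention) = 169
  L = 231 − 6·145 + 2·140 + 169 = -190
Policy B (D + 55):
  D = 145 + 55 = 200
  S = 112
  R = 268 + 4·200 − 5·112 = 508
  L = 231 − 6·200 + 2·112 + 508 = -237
L: -190 − (-237) = 47

47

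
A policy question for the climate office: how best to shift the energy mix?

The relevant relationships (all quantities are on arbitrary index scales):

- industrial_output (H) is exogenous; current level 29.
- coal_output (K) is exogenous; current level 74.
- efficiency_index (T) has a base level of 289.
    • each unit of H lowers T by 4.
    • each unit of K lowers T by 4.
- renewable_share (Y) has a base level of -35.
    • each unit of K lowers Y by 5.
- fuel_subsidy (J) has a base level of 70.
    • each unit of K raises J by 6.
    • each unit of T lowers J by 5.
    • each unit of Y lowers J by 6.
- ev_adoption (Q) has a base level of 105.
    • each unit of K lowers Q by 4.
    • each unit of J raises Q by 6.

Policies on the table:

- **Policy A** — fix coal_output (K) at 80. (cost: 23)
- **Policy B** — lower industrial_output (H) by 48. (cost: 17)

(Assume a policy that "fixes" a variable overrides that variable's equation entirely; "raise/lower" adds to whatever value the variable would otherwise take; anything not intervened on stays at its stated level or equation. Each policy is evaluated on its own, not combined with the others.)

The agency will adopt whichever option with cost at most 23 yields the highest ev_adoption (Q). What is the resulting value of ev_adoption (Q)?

Policy A (K := 80):
  H = 29
  K = 80
  T = 289 − 4·29 − 4·80 = -147
  Y = -35 − 5·80 = -435
  J = 70 + 6·80 − 5·(-147) − 6·(-435) = 3895
  Q = 105 − 4·80 + 6·3895 = 23155
Policy B (H − 48):
  H = 29 − 48 = -19
  K = 74
  T = 289 − 4·(-19) − 4·74 = 69
  Y = -35 − 5·74 = -405
  J = 70 + 6·74 − 5·69 − 6·(-405) = 2599
  Q = 105 − 4·74 + 6·2599 = 15403
Comparing — Policy A: Q=23155, Policy B: Q=15403. Highest is 23155 (Policy A).

23155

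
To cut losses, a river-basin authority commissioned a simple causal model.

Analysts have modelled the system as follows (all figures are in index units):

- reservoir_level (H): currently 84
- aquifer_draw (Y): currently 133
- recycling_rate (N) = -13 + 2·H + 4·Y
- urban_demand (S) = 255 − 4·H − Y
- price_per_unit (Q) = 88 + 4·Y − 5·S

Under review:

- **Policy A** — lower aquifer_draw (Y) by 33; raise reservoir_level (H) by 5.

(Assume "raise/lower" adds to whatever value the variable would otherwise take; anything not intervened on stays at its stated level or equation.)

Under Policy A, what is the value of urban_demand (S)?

-201

Policy A (Y − 33, H + 5):
  H = 84 + 5 = 89
  Y = 133 − 33 = 100
  S = 255 − 4·89 − 100 = -201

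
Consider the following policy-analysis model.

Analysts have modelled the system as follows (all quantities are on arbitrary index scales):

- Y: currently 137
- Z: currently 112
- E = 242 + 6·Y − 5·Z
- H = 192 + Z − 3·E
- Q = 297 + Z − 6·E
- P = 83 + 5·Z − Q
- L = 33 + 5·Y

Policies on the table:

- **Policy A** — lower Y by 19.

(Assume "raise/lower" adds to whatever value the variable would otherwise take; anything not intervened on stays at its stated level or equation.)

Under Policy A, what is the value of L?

623

Policy A (Y − 19):
  Y = 137 − 19 = 118
  L = 33 + 5·118 = 623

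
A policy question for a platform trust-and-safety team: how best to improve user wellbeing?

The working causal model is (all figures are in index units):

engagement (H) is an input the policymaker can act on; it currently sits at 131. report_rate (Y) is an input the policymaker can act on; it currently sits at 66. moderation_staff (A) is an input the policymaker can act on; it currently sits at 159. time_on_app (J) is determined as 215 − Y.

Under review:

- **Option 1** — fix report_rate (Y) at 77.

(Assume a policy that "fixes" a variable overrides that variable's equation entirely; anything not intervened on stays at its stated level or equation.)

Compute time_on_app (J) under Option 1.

138

Option 1 (Y := 77):
  Y = 77
  J = 215 − 77 = 138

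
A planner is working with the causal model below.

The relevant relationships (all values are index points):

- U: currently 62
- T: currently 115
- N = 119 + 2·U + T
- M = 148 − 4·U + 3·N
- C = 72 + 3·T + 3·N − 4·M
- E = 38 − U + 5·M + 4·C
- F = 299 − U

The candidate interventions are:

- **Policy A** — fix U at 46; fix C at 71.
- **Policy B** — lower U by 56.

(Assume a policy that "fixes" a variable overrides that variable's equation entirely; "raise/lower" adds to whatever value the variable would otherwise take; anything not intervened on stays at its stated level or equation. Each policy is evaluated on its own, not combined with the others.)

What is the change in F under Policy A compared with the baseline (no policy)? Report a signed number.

16

Baseline:
  U = 62
  F = 299 − 62 = 237
Policy A (U := 46, C := 71):
  U = 46
  F = 299 − 46 = 253
Change in F: 253 − 237 = 16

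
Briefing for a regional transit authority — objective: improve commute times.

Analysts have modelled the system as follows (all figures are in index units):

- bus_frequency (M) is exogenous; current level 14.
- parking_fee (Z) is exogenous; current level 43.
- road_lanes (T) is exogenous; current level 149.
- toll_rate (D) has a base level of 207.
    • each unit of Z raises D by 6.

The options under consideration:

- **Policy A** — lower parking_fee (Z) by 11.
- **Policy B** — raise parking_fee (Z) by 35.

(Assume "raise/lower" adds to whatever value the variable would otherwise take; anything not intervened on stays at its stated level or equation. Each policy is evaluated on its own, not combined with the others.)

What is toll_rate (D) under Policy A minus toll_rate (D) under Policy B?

Policy A (Z − 11):
  Z = 43 − 11 = 32
  D = 207 + 6·32 = 399
Policy B (Z + 35):
  Z = 43 + 35 = 78
  D = 207 + 6·78 = 675
D: 399 − 675 = -276

-276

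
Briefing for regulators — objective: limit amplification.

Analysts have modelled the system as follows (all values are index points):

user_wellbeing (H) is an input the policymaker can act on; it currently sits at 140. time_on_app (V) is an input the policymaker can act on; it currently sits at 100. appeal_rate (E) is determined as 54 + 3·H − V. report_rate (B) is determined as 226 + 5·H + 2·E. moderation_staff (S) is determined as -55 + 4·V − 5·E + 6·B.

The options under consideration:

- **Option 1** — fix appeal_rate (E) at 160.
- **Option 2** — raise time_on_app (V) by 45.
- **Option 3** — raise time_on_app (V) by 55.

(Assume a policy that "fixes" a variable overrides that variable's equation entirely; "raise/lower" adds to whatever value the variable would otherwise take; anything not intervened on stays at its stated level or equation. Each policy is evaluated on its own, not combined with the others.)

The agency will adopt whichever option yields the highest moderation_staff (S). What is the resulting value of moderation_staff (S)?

8384

Option 1 (E := 160):
  H = 140
  V = 100
  E = 160
  B = 226 + 5·140 + 2·160 = 1246
  S = -55 + 4·100 − 5·160 + 6·1246 = 7021
Option 2 (V + 45):
  H = 140
  V = 100 + 45 = 145
  E = 54 + 3·140 − 145 = 329
  B = 226 + 5·140 + 2·329 = 1584
  S = -55 + 4·145 − 5·329 + 6·1584 = 8384
Option 3 (V + 55):
  H = 140
  V = 100 + 55 = 155
  E = 54 + 3·140 − 155 = 319
  B = 226 + 5·140 + 2·319 = 1564
  S = -55 + 4·155 − 5·319 + 6·1564 = 8354
Comparing — Option 1: S=7021, Option 2: S=8384, Option 3: S=8354. Highest is 8384 (Option 2).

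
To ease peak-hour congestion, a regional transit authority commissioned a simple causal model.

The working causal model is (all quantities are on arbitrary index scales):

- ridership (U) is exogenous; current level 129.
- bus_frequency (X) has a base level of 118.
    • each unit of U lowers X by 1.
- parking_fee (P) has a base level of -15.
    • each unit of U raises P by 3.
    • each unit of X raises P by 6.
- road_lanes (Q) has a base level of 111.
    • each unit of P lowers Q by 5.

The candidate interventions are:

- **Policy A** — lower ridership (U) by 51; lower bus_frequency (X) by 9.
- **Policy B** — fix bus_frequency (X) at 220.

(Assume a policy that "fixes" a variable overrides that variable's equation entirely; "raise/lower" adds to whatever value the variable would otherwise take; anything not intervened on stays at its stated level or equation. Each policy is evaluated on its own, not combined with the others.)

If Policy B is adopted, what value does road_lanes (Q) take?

-8349

Policy B (X := 220):
  U = 129
  X = 220
  P = -15 + 3·129 + 6·220 = 1692
  Q = 111 − 5·1692 = -8349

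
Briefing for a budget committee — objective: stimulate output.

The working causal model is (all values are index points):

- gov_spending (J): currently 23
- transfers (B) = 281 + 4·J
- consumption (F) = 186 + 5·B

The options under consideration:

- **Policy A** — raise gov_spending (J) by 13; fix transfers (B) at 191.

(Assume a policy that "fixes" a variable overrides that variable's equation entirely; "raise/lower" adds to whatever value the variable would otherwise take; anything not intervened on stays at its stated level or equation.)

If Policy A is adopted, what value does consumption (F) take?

Policy A (J + 13, B := 191):
  J = 23 + 13 = 36
  B = 191
  F = 186 + 5·191 = 1141

1141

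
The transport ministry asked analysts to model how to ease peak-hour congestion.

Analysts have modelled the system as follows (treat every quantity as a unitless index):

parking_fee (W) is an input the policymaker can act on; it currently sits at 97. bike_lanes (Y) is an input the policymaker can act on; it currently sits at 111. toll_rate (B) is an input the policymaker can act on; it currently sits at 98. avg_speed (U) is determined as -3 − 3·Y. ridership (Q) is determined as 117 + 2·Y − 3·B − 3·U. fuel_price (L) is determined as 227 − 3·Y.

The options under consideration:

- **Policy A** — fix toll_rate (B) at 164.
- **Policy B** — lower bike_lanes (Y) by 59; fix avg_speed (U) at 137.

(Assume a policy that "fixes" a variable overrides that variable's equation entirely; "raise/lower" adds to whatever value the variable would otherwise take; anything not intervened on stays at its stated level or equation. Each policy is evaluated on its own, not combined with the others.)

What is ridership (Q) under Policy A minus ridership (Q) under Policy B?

Policy A (B := 164):
  Y = 111
  B = 164
  U = -3 − 3·111 = -336
  Q = 117 + 2·111 − 3·164 − 3·(-336) = 855
Policy B (Y − 59, U := 137):
  Y = 111 − 59 = 52
  B = 98
  U = 137
  Q = 117 + 2·52 − 3·98 − 3·137 = -484
Q: 855 − (-484) = 1339

1339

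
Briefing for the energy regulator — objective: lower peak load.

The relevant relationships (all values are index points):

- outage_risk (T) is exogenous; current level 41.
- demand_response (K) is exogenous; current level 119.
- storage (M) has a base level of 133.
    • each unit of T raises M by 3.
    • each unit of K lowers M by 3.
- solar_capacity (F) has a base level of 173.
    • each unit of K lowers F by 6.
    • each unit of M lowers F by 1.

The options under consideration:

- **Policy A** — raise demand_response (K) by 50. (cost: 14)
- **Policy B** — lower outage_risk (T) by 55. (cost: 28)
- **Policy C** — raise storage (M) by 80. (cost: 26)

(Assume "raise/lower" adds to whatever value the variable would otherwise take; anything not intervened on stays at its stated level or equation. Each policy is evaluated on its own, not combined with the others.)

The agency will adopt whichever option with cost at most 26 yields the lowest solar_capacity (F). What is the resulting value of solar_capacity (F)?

Policy A (K + 50):
  T = 41
  K = 119 + 50 = 169
  M = 133 + 3·41 − 3·169 = -251
  F = 173 − 6·169 − (-251) = -590
Policy C (M + 80):
  T = 41
  K = 119
  M = 133 + 3·41 − 3·119 (+80 from intervention) = -21
  F = 173 − 6·119 − (-21) = -520
Comparing — Policy A: F=-590, Policy C: F=-520. Lowest is -590 (Policy A).

-590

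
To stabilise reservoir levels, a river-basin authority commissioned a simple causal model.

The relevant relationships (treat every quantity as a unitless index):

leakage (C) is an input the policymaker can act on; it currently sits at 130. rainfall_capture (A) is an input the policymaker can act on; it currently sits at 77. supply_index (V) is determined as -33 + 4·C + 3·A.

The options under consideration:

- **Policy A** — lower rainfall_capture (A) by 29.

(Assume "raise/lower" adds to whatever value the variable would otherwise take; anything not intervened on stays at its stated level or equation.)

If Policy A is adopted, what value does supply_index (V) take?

Policy A (A − 29):
  C = 130
  A = 77 − 29 = 48
  V = -33 + 4·130 + 3·48 = 631

631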